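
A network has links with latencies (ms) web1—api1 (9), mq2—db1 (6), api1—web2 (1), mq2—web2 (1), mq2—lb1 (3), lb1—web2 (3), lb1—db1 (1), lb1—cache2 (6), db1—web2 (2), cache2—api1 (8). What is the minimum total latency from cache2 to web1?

Candidate routes:
cache2 -> lb1 -> mq2 -> web2 -> api1 -> web1: 6 + 3 + 1 + 1 + 9 = 20
cache2 -> lb1 -> web2 -> api1 -> web1: 6 + 3 + 1 + 9 = 19
cache2 -> lb1 -> mq2 -> db1 -> web2 -> api1 -> web1: 6 + 3 + 6 + 2 + 1 + 9 = 27
cache2 -> lb1 -> db1 -> web2 -> api1 -> web1: 6 + 1 + 2 + 1 + 9 = 19
cache2 -> api1 -> web1: 8 + 9 = 17
cache2 -> lb1 -> db1 -> mq2 -> web2 -> api1 -> web1: 6 + 1 + 6 + 1 + 1 + 9 = 24
Shortest: 17 ms.

17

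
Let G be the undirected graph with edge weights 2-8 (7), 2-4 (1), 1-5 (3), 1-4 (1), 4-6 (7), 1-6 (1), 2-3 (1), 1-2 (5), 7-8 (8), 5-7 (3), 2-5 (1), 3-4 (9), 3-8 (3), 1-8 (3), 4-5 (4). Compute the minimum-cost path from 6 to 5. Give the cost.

A few of the 6→5 routes:
6 -> 1 -> 8 -> 3 -> 2 -> 5: 1 + 3 + 3 + 1 + 1 = 9
6 -> 1 -> 4 -> 2 -> 5: 1 + 1 + 1 + 1 = 4
6 -> 1 -> 4 -> 5: 1 + 1 + 4 = 6
6 -> 4 -> 2 -> 5: 7 + 1 + 1 = 9
6 -> 1 -> 5: 1 + 3 = 4
6 -> 1 -> 2 -> 5: 1 + 5 + 1 = 7
Best route has total 4.

4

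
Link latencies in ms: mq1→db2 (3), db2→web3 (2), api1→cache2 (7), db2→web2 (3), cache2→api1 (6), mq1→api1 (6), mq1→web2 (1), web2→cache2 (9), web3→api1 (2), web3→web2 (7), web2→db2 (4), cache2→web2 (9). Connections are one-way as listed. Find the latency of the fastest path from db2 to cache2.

11

Routes from db2 to cache2:
db2 - web3 - web2 - cache2: 2 + 7 + 9 = 18
db2 - web3 - api1 - cache2: 2 + 2 + 7 = 11
db2 - web2 - cache2: 3 + 9 = 12
Shortest: 11 ms.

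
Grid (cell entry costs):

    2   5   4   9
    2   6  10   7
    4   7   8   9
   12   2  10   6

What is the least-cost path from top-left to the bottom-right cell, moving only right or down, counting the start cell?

Take (0,0) → (1,0) → (2,0) → (2,1) → (3,1) → (3,2) → (3,3) for a total of 2 + 2 + 4 + 7 + 2 + 10 + 6 = 33.

33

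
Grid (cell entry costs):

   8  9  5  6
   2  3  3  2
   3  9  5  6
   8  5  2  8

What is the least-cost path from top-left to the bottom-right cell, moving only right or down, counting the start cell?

31

One optimal route is [0,0] -> [1,0] -> [1,1] -> [1,2] -> [2,2] -> [3,2] -> [3,3].
Its cost is 8 + 2 + 3 + 3 + 5 + 2 + 8 = 31.
For comparison, the top-then-right route costs 44.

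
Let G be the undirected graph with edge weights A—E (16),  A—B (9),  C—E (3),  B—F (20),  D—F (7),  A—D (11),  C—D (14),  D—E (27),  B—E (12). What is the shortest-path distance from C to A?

Comparing a few candidate routes:
C → E → B → A: 3 + 12 + 9 = 24
C → E → A: 3 + 16 = 19
C → E → D → A: 3 + 27 + 11 = 41
C → D → F → B → A: 14 + 7 + 20 + 9 = 50
C → D → A: 14 + 11 = 25
The minimum is 19.

19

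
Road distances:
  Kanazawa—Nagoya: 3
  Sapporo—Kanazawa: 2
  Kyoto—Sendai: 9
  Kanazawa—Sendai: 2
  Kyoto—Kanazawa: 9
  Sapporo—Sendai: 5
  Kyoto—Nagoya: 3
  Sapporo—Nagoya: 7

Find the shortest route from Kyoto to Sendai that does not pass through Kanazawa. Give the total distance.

Candidate routes:
Kyoto-Sendai: 9
Kyoto-Nagoya-Sapporo-Sendai: 3 + 7 + 5 = 15
The minimum is 9.

9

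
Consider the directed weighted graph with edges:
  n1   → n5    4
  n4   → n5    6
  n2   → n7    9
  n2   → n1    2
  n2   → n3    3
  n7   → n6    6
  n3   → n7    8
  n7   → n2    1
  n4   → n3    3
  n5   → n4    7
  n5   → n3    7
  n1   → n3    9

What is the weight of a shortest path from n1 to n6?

23

Paths from n1 to n6:
n1 → n5 → n3 → n7 → n6: 4 + 7 + 8 + 6 = 25
n1 → n5 → n4 → n3 → n7 → n6: 4 + 7 + 3 + 8 + 6 = 28
n1 → n3 → n7 → n6: 9 + 8 + 6 = 23
Best route has total 23.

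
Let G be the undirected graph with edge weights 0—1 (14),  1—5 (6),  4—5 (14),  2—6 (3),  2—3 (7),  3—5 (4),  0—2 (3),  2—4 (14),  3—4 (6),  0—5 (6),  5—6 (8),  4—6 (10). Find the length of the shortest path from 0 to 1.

Some routes from 0 to 1:
0-5-1: 6 + 6 = 12
0-1: 14
0-2-6-5-1: 3 + 3 + 8 + 6 = 20
0-2-3-5-1: 3 + 7 + 4 + 6 = 20
Shortest: 12.

12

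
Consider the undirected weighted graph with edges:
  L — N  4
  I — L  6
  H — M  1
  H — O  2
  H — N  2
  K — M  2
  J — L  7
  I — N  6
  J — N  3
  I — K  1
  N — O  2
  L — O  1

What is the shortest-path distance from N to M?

Checking several routes:
N → O → H → M: 2 + 2 + 1 = 5
N → L → O → H → M: 4 + 1 + 2 + 1 = 8
N → O → L → I → K → M: 2 + 1 + 6 + 1 + 2 = 12
N → I → K → M: 6 + 1 + 2 = 9
N → H → M: 2 + 1 = 3
Best route has total 3.

3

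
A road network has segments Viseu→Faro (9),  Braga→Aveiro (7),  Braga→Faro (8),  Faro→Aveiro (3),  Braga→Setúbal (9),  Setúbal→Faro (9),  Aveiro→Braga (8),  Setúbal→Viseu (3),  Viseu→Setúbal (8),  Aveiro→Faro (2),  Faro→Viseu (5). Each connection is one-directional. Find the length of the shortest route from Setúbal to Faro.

Routes from Setúbal to Faro:
Setúbal-Faro: 9
Setúbal-Viseu-Faro: 3 + 9 = 12
Shortest: 9.

9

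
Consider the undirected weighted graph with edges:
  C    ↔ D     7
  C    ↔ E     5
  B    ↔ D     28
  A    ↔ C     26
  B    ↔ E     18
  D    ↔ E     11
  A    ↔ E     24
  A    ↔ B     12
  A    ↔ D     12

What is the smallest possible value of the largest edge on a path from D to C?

7

Checking several routes:
D-A-E-C: max(12, 24, 5) = 24
D-A-B-E-C: max(12, 12, 18, 5) = 18
D-C: max(7) = 7
D-E-C: max(11, 5) = 11
Best route has worst link 7.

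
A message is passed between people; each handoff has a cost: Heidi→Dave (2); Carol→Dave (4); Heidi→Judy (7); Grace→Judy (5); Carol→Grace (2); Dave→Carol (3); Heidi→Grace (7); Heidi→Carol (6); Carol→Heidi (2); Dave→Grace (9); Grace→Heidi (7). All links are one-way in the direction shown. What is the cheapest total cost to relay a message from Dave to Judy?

10

Routes from Dave to Judy:
Dave→Carol→Grace→Judy: 3 + 2 + 5 = 10
Dave→Carol→Heidi→Judy: 3 + 2 + 7 = 12
Dave→Grace→Heidi→Judy: 9 + 7 + 7 = 23
Dave→Carol→Heidi→Grace→Judy: 3 + 2 + 7 + 5 = 17
Dave→Grace→Judy: 9 + 5 = 14
Dave→Carol→Grace→Heidi→Judy: 3 + 2 + 7 + 7 = 19
Best route has total 10.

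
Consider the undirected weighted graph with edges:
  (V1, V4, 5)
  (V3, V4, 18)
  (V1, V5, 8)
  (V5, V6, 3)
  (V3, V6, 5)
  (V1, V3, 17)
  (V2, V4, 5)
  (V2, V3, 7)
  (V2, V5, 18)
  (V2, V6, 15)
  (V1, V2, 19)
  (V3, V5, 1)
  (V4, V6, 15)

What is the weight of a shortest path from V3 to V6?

Some routes from V3 to V6:
V3 → V6: 5
V3 → V2 → V4 → V6: 7 + 5 + 15 = 27
V3 → V2 → V5 → V6: 7 + 18 + 3 = 28
V3 → V5 → V6: 1 + 3 = 4
V3 → V2 → V6: 7 + 15 = 22
Shortest: 4.

4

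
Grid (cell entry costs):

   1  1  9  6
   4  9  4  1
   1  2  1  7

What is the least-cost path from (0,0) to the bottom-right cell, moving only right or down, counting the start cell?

16

Path [0,0]→[1,0]→[2,0]→[2,1]→[2,2]→[2,3]: 1 + 4 + 1 + 2 + 1 + 7 = 16.
For comparison, the top-then-right route costs 25.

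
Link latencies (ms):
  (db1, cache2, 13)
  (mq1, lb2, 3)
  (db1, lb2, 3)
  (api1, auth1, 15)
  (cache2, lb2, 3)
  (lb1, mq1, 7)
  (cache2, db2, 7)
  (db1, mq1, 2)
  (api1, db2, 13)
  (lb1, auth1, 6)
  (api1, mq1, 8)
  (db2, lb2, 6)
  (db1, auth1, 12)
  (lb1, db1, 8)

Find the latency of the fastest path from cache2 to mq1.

6

Some routes from cache2 to mq1:
cache2 - lb2 - mq1: 3 + 3 = 6
cache2 - db2 - lb2 - mq1: 7 + 6 + 3 = 16
cache2 - lb2 - db1 - mq1: 3 + 3 + 2 = 8
cache2 - db1 - mq1: 13 + 2 = 15
Shortest: 6 ms.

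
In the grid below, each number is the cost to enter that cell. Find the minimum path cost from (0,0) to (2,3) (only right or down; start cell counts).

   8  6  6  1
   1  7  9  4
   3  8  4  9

Cheapest: [0,0] [1,0] [2,0] [2,1] [2,2] [2,3]
  8 + 1 + 3 + 8 + 4 + 9 = 33

33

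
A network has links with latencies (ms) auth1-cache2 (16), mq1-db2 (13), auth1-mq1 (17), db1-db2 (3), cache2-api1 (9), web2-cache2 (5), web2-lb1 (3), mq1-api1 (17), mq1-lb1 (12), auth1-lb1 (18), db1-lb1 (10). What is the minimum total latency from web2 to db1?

13

Checking several routes:
web2→cache2→api1→mq1→lb1→db1: 5 + 9 + 17 + 12 + 10 = 53
web2→cache2→auth1→lb1→db1: 5 + 16 + 18 + 10 = 49
web2→lb1→db1: 3 + 10 = 13
web2→cache2→api1→mq1→db2→db1: 5 + 9 + 17 + 13 + 3 = 47
web2→lb1→mq1→db2→db1: 3 + 12 + 13 + 3 = 31
web2→cache2→auth1→mq1→db2→db1: 5 + 16 + 17 + 13 + 3 = 54
Shortest: 13 ms.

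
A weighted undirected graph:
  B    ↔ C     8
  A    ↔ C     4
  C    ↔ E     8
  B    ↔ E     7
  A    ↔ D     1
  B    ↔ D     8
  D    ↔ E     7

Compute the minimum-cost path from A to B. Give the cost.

Comparing a few candidate routes:
A - C - B: 4 + 8 = 12
A - D - B: 1 + 8 = 9
A - D - E - B: 1 + 7 + 7 = 15
Shortest: 9.

9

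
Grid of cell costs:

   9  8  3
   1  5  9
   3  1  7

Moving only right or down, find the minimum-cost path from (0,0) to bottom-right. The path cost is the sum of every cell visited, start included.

21

Take r0c0→r1c0→r2c0→r2c1→r2c2 for a total of 9 + 1 + 3 + 1 + 7 = 21.
For comparison, the top-then-right route costs 36.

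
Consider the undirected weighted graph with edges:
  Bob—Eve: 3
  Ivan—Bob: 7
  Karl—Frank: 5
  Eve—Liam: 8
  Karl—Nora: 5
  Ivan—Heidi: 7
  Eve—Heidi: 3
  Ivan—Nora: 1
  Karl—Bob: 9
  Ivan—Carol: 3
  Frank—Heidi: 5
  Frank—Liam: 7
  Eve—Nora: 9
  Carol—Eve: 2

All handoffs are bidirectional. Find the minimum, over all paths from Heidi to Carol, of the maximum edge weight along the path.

3

Some routes from Heidi to Carol:
Heidi→Eve→Carol: max(3, 2) = 3
Heidi→Ivan→Carol: max(7, 3) = 7
Heidi→Frank→Karl→Nora→Ivan→Carol: max(5, 5, 5, 1, 3) = 5
Heidi→Ivan→Bob→Eve→Carol: max(7, 7, 3, 2) = 7
Smallest bottleneck: 3.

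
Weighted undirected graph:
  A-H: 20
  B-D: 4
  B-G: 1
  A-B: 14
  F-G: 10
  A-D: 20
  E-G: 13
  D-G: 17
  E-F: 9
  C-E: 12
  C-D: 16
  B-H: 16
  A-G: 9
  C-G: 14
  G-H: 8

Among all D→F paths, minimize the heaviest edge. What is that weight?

10

Some routes from D to F:
D -> B -> G -> F: max(4, 1, 10) = 10
D -> B -> G -> E -> F: max(4, 1, 13, 9) = 13
D -> B -> A -> G -> C -> E -> F: max(4, 14, 9, 14, 12, 9) = 14
D -> B -> G -> C -> E -> F: max(4, 1, 14, 12, 9) = 14
D -> B -> A -> G -> F: max(4, 14, 9, 10) = 14
D -> B -> A -> G -> E -> F: max(4, 14, 9, 13, 9) = 14
Smallest bottleneck: 10.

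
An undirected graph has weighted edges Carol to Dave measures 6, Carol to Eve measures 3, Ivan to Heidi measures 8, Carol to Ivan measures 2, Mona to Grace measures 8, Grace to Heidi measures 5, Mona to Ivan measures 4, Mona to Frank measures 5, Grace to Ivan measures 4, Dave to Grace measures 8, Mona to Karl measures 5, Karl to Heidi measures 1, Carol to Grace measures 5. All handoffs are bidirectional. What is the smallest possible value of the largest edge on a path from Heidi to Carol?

5

Checking several routes:
Heidi -> Grace -> Ivan -> Carol: max(5, 4, 2) = 5
Heidi -> Karl -> Mona -> Ivan -> Grace -> Carol: max(1, 5, 4, 4, 5) = 5
Heidi -> Karl -> Mona -> Ivan -> Carol: max(1, 5, 4, 2) = 5
Smallest bottleneck: 5.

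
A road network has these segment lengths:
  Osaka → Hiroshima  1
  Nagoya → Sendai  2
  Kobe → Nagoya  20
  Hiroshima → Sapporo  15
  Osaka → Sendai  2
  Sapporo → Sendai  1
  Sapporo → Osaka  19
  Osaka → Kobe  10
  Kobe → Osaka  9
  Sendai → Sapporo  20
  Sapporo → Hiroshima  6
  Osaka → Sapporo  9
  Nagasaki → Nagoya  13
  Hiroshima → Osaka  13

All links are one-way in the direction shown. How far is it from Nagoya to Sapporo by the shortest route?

22

Routes from Nagoya to Sapporo:
Nagoya-Sendai-Sapporo: 2 + 20 = 22
Best route has total 22.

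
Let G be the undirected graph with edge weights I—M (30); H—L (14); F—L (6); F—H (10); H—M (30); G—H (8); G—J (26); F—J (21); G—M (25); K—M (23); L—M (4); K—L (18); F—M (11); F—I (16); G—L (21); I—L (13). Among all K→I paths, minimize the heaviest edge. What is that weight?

Checking several routes:
K→L→I: max(18, 13) = 18
K→L→M→F→I: max(18, 4, 11, 16) = 18
K→L→G→H→F→I: max(18, 21, 8, 10, 16) = 21
K→L→H→F→I: max(18, 14, 10, 16) = 18
K→L→F→I: max(18, 6, 16) = 18
K→M→L→I: max(23, 4, 13) = 23
Best route has worst link 18.

18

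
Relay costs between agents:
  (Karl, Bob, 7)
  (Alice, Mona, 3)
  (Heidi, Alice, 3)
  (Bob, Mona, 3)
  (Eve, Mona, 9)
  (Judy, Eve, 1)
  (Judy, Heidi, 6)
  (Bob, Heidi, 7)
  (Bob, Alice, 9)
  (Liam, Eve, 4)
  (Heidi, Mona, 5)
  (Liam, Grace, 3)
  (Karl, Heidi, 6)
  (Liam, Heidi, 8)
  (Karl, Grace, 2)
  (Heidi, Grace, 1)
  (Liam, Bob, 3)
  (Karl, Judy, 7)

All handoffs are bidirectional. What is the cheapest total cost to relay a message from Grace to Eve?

7

Comparing a few candidate routes:
Grace→Heidi→Bob→Liam→Eve: 1 + 7 + 3 + 4 = 15
Grace→Liam→Eve: 3 + 4 = 7
Grace→Heidi→Mona→Eve: 1 + 5 + 9 = 15
Grace→Heidi→Judy→Eve: 1 + 6 + 1 = 8
Grace→Heidi→Liam→Eve: 1 + 8 + 4 = 13
Grace→Karl→Judy→Eve: 2 + 7 + 1 = 10
The minimum is 7.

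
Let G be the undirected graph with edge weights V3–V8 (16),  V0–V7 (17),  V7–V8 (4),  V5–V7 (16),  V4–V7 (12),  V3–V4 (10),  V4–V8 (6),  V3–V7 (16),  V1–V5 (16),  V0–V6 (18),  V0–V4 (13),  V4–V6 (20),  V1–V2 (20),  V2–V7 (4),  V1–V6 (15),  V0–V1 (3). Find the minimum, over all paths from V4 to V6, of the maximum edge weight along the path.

15

Comparing a few candidate routes:
V4 → V8 → V7 → V5 → V1 → V6: max(6, 4, 16, 16, 15) = 16
V4 → V0 → V1 → V6: max(13, 3, 15) = 15
V4 → V8 → V3 → V7 → V5 → V1 → V6: max(6, 16, 16, 16, 16, 15) = 16
The minimum achievable maximum is 15.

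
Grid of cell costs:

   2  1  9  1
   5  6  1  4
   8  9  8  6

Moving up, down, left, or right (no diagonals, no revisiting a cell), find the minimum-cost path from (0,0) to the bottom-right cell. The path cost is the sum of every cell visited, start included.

20

Take r0c0 → r0c1 → r1c1 → r1c2 → r1c3 → r2c3 for a total of 2 + 1 + 6 + 1 + 4 + 6 = 20.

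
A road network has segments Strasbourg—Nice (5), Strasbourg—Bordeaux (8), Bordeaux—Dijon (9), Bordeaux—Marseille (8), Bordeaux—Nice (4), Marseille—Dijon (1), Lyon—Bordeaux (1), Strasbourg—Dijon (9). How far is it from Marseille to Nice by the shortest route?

12

Comparing a few candidate routes:
Marseille -> Dijon -> Bordeaux -> Nice: 1 + 9 + 4 = 14
Marseille -> Bordeaux -> Nice: 8 + 4 = 12
Marseille -> Dijon -> Strasbourg -> Nice: 1 + 9 + 5 = 15
Marseille -> Bordeaux -> Strasbourg -> Nice: 8 + 8 + 5 = 21
Best route has total 12 km.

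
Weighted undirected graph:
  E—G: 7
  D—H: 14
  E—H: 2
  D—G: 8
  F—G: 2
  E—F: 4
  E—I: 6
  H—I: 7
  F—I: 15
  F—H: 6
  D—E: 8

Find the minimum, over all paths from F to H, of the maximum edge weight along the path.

4

Some routes from F to H:
F-E-H: max(4, 2) = 4
F-H: max(6) = 6
F-G-E-I-H: max(2, 7, 6, 7) = 7
The minimum achievable maximum is 4.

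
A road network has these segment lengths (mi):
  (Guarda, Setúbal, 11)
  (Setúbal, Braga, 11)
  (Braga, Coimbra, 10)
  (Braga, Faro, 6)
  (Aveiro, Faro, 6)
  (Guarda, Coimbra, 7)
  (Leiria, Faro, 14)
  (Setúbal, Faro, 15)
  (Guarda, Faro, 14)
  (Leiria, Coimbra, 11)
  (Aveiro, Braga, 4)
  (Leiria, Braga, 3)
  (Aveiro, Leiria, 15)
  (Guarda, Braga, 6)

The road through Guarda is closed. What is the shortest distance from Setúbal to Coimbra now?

Some routes from Setúbal to Coimbra avoiding Guarda:
Setúbal - Braga - Coimbra: 11 + 10 = 21
Setúbal - Braga - Leiria - Coimbra: 11 + 3 + 11 = 25
Setúbal - Faro - Braga - Coimbra: 15 + 6 + 10 = 31
Shortest: 21 mi.

21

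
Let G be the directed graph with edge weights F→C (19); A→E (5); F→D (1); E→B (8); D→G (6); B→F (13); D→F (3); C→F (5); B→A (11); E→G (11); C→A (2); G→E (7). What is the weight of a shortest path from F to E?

Routes from F to E:
F → D → G → E: 1 + 6 + 7 = 14
F → C → A → E: 19 + 2 + 5 = 26
The minimum is 14.

14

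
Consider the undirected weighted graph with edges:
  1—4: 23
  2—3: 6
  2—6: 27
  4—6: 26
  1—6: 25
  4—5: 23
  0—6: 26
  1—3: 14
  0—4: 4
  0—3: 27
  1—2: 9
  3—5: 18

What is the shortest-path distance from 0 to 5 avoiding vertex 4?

45

Candidate routes:
0→6→2→3→5: 26 + 27 + 6 + 18 = 77
0→6→1→2→3→5: 26 + 25 + 9 + 6 + 18 = 84
0→3→5: 27 + 18 = 45
0→6→2→1→3→5: 26 + 27 + 9 + 14 + 18 = 94
0→6→1→3→5: 26 + 25 + 14 + 18 = 83
The minimum is 45.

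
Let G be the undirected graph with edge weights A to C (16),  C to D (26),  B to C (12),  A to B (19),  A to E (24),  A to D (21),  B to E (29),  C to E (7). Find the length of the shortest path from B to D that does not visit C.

Candidate routes:
B -> E -> A -> D: 29 + 24 + 21 = 74
B -> A -> D: 19 + 21 = 40
Shortest: 40.

40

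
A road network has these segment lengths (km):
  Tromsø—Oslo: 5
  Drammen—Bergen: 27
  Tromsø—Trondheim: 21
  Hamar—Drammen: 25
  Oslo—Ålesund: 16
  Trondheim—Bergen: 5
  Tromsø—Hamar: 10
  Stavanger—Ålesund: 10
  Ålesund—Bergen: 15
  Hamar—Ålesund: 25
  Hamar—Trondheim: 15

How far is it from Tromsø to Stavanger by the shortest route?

31

Some routes from Tromsø to Stavanger:
Tromsø - Trondheim - Bergen - Ålesund - Stavanger: 21 + 5 + 15 + 10 = 51
Tromsø - Hamar - Ålesund - Stavanger: 10 + 25 + 10 = 45
Tromsø - Oslo - Ålesund - Stavanger: 5 + 16 + 10 = 31
Best route has total 31 km.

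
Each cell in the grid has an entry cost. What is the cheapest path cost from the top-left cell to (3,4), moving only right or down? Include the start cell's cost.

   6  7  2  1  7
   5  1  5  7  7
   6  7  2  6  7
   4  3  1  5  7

One optimal route is r0c0 r1c0 r1c1 r1c2 r2c2 r3c2 r3c3 r3c4.
Its cost is 6 + 5 + 1 + 5 + 2 + 1 + 5 + 7 = 32.

32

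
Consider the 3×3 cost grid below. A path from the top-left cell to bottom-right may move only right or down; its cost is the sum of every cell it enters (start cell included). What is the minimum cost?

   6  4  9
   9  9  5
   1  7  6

Best path: (0,0) → (1,0) → (2,0) → (2,1) → (2,2)
Cost: 6 + 9 + 1 + 7 + 6 = 29

29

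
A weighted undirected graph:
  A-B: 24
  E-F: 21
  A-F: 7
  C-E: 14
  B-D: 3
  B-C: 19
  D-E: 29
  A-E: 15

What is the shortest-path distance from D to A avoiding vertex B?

44

Paths from D to A avoiding B:
D-E-F-A: 29 + 21 + 7 = 57
D-E-A: 29 + 15 = 44
The minimum is 44.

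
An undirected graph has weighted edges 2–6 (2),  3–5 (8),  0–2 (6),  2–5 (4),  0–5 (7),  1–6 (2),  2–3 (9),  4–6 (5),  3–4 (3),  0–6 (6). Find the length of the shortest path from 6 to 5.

6

Comparing a few candidate routes:
6 -> 2 -> 0 -> 5: 2 + 6 + 7 = 15
6 -> 4 -> 3 -> 5: 5 + 3 + 8 = 16
6 -> 0 -> 5: 6 + 7 = 13
6 -> 0 -> 2 -> 5: 6 + 6 + 4 = 16
6 -> 2 -> 5: 2 + 4 = 6
The minimum is 6.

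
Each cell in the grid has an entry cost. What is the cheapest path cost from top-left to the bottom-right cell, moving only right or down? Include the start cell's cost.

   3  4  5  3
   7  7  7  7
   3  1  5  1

Path r0c0 r1c0 r2c0 r2c1 r2c2 r2c3: 3 + 7 + 3 + 1 + 5 + 1 = 20.

20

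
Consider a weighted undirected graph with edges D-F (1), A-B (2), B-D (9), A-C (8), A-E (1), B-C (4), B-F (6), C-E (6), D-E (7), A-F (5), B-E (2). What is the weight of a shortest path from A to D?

Some routes from A to D:
A - F - D: 5 + 1 = 6
A - B - F - D: 2 + 6 + 1 = 9
A - B - D: 2 + 9 = 11
A - E - B - F - D: 1 + 2 + 6 + 1 = 10
A - E - D: 1 + 7 = 8
Shortest: 6.

6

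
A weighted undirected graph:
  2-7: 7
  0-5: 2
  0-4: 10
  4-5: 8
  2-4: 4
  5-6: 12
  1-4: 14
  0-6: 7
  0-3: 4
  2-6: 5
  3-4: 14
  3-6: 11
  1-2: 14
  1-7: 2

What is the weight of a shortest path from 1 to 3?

25

Some routes from 1 to 3:
1 → 7 → 2 → 4 → 3: 2 + 7 + 4 + 14 = 27
1 → 7 → 2 → 6 → 3: 2 + 7 + 5 + 11 = 25
1 → 7 → 2 → 4 → 0 → 3: 2 + 7 + 4 + 10 + 4 = 27
1 → 7 → 2 → 6 → 0 → 3: 2 + 7 + 5 + 7 + 4 = 25
1 → 7 → 2 → 4 → 5 → 0 → 3: 2 + 7 + 4 + 8 + 2 + 4 = 27
1 → 4 → 3: 14 + 14 = 28
The minimum is 25.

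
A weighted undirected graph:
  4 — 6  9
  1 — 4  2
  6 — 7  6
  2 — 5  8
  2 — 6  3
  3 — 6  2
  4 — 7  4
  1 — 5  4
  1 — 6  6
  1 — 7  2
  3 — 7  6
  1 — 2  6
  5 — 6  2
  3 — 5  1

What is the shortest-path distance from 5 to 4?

A few of the 5→4 routes:
5 -> 1 -> 4: 4 + 2 = 6
5 -> 6 -> 1 -> 4: 2 + 6 + 2 = 10
5 -> 1 -> 7 -> 4: 4 + 2 + 4 = 10
Shortest: 6.

6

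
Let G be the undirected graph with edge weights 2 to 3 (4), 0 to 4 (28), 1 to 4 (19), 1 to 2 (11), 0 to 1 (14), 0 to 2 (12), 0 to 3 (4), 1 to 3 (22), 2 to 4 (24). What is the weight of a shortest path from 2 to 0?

8

A few of the 2→0 routes:
2 → 3 → 1 → 0: 4 + 22 + 14 = 40
2 → 1 → 0: 11 + 14 = 25
2 → 0: 12
2 → 4 → 0: 24 + 28 = 52
2 → 1 → 3 → 0: 11 + 22 + 4 = 37
2 → 3 → 0: 4 + 4 = 8
The minimum is 8.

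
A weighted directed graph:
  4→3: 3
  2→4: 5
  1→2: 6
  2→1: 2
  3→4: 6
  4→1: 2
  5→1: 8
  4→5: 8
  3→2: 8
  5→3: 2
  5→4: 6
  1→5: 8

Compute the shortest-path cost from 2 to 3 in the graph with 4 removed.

12

Candidate routes:
2 → 1 → 5 → 3: 2 + 8 + 2 = 12
The minimum is 12.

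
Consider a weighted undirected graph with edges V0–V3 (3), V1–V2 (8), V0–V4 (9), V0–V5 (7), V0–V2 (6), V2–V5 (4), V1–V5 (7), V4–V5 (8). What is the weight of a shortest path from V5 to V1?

7

Candidate routes:
V5-V1: 7
V5-V2-V1: 4 + 8 = 12
V5-V4-V0-V2-V1: 8 + 9 + 6 + 8 = 31
V5-V0-V2-V1: 7 + 6 + 8 = 21
The minimum is 7.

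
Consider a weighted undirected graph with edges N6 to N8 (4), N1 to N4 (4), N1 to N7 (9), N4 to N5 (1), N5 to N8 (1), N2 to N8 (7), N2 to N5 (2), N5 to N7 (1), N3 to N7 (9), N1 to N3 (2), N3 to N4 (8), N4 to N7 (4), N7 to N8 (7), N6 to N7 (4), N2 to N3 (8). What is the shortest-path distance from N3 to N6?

12

Checking several routes:
N3-N1-N4-N5-N8-N6: 2 + 4 + 1 + 1 + 4 = 12
N3-N1-N4-N7-N6: 2 + 4 + 4 + 4 = 14
N3-N1-N4-N5-N7-N6: 2 + 4 + 1 + 1 + 4 = 12
N3-N7-N6: 9 + 4 = 13
The minimum is 12.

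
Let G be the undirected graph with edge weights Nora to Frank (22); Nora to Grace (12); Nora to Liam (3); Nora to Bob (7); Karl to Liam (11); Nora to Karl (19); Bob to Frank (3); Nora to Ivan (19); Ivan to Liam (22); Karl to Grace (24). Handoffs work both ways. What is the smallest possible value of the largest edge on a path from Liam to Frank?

7

A few of the Liam→Frank routes:
Liam → Karl → Nora → Bob → Frank: max(11, 19, 7, 3) = 19
Liam → Nora → Bob → Frank: max(3, 7, 3) = 7
Liam → Ivan → Nora → Bob → Frank: max(22, 19, 7, 3) = 22
Liam → Ivan → Nora → Frank: max(22, 19, 22) = 22
Smallest bottleneck: 7.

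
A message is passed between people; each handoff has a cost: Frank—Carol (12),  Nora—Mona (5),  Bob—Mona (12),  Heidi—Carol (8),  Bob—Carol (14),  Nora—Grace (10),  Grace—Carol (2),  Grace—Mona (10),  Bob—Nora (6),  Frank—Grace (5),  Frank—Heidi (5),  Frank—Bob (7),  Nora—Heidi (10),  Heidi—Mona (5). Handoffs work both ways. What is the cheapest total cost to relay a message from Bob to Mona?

Comparing a few candidate routes:
Bob - Frank - Heidi - Mona: 7 + 5 + 5 = 17
Bob - Nora - Mona: 6 + 5 = 11
Bob - Frank - Grace - Mona: 7 + 5 + 10 = 22
Bob - Mona: 12
Bob - Nora - Heidi - Mona: 6 + 10 + 5 = 21
Best route has total 11.

11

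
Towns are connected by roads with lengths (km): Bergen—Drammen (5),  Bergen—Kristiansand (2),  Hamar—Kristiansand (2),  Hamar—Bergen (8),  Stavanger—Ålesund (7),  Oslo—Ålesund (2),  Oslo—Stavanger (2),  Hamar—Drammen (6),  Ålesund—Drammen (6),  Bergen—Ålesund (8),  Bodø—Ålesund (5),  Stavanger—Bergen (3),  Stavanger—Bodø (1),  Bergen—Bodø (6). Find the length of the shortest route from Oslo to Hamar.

A few of the Oslo→Hamar routes:
Oslo -> Ålesund -> Bergen -> Kristiansand -> Hamar: 2 + 8 + 2 + 2 = 14
Oslo -> Stavanger -> Bodø -> Bergen -> Kristiansand -> Hamar: 2 + 1 + 6 + 2 + 2 = 13
Oslo -> Ålesund -> Drammen -> Hamar: 2 + 6 + 6 = 14
Oslo -> Stavanger -> Bergen -> Hamar: 2 + 3 + 8 = 13
Oslo -> Stavanger -> Bergen -> Kristiansand -> Hamar: 2 + 3 + 2 + 2 = 9
Best route has total 9 km.

9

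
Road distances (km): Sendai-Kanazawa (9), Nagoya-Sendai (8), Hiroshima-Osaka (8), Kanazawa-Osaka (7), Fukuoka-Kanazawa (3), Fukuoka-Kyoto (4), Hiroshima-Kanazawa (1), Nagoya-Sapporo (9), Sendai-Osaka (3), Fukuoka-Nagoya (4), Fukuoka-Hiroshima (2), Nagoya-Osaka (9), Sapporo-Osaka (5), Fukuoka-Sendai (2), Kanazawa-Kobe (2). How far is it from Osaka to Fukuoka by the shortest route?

A few of the Osaka→Fukuoka routes:
Osaka-Kanazawa-Hiroshima-Fukuoka: 7 + 1 + 2 = 10
Osaka-Kanazawa-Fukuoka: 7 + 3 = 10
Osaka-Sendai-Fukuoka: 3 + 2 = 5
Osaka-Hiroshima-Fukuoka: 8 + 2 = 10
Shortest: 5 km.

5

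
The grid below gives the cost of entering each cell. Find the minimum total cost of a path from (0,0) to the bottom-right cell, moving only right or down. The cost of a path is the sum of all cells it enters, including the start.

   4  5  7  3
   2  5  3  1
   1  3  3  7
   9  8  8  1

21

Path [0,0] → [1,0] → [2,0] → [2,1] → [2,2] → [2,3] → [3,3]: 4 + 2 + 1 + 3 + 3 + 7 + 1 = 21.
For comparison, the top-then-right route costs 28.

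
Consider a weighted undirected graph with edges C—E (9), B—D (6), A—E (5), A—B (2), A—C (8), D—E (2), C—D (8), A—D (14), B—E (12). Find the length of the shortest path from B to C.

A few of the B→C routes:
B→D→E→A→C: 6 + 2 + 5 + 8 = 21
B→A→E→C: 2 + 5 + 9 = 16
B→A→C: 2 + 8 = 10
B→A→E→D→C: 2 + 5 + 2 + 8 = 17
B→D→C: 6 + 8 = 14
B→D→E→C: 6 + 2 + 9 = 17
Shortest: 10.

10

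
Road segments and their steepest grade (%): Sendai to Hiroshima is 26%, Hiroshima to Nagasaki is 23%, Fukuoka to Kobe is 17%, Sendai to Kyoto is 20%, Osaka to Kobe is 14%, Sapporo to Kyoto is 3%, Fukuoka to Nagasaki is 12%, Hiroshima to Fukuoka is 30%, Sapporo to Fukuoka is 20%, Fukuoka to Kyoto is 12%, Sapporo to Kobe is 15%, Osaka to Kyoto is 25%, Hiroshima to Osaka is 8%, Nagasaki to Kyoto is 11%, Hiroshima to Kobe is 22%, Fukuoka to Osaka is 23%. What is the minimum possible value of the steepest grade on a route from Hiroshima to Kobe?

14

Comparing a few candidate routes:
Hiroshima - Kobe: max(22) = 22
Hiroshima - Osaka - Kobe: max(8, 14) = 14
Hiroshima - Nagasaki - Kyoto - Fukuoka - Osaka - Kobe: max(23, 11, 12, 23, 14) = 23
Smallest bottleneck: 14%.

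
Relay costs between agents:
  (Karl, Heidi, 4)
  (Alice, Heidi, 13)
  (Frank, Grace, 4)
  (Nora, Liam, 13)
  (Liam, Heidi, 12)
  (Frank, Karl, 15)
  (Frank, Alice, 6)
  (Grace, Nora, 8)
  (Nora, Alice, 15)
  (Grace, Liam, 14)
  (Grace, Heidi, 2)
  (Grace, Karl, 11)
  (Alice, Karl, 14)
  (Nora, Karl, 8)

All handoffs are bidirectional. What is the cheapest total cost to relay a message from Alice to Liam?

Comparing a few candidate routes:
Alice→Frank→Grace→Liam: 6 + 4 + 14 = 24
Alice→Nora→Liam: 15 + 13 = 28
Alice→Frank→Grace→Heidi→Liam: 6 + 4 + 2 + 12 = 24
Alice→Heidi→Liam: 13 + 12 = 25
Alice→Heidi→Grace→Liam: 13 + 2 + 14 = 29
Best route has total 24.

24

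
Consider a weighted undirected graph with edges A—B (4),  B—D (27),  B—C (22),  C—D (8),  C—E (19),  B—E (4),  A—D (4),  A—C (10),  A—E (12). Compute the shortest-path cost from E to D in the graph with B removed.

Candidate routes:
E - A - C - D: 12 + 10 + 8 = 30
E - C - D: 19 + 8 = 27
E - C - A - D: 19 + 10 + 4 = 33
E - A - D: 12 + 4 = 16
Best route has total 16.

16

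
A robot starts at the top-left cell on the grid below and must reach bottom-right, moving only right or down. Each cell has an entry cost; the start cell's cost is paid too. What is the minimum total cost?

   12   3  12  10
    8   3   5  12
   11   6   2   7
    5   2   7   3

35

Take (0,0)→(0,1)→(1,1)→(1,2)→(2,2)→(2,3)→(3,3) for a total of 12 + 3 + 3 + 5 + 2 + 7 + 3 = 35.
For comparison, the top-then-right route costs 59.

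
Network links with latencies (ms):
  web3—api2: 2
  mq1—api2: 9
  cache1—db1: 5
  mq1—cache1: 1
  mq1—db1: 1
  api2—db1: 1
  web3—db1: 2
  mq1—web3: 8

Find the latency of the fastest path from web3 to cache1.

4

Some routes from web3 to cache1:
web3 - db1 - cache1: 2 + 5 = 7
web3 - api2 - db1 - mq1 - cache1: 2 + 1 + 1 + 1 = 5
web3 - db1 - mq1 - cache1: 2 + 1 + 1 = 4
Shortest: 4 ms.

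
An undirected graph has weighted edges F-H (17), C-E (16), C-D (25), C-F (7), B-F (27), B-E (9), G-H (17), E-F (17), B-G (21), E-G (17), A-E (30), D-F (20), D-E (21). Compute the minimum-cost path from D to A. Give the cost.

Some routes from D to A:
D→C→E→A: 25 + 16 + 30 = 71
D→F→E→A: 20 + 17 + 30 = 67
D→E→A: 21 + 30 = 51
D→F→C→E→A: 20 + 7 + 16 + 30 = 73
D→C→F→E→A: 25 + 7 + 17 + 30 = 79
Shortest: 51.

51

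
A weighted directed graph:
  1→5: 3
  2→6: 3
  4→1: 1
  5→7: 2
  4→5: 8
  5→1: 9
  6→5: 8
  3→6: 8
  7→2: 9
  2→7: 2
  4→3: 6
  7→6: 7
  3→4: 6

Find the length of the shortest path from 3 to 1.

Paths from 3 to 1:
3 -> 6 -> 5 -> 1: 8 + 8 + 9 = 25
3 -> 4 -> 5 -> 1: 6 + 8 + 9 = 23
3 -> 4 -> 1: 6 + 1 = 7
The minimum is 7.

7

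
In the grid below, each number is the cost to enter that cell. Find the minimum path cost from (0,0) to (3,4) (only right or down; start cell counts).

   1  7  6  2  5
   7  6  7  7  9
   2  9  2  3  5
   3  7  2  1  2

Best path: r0c0 r1c0 r2c0 r3c0 r3c1 r3c2 r3c3 r3c4
Cost: 1 + 7 + 2 + 3 + 7 + 2 + 1 + 2 = 25

25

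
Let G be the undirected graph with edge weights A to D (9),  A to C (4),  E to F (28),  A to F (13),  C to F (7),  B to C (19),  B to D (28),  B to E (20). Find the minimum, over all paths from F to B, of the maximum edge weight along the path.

19

Comparing a few candidate routes:
F-C-A-D-B: max(7, 4, 9, 28) = 28
F-C-B: max(7, 19) = 19
F-A-C-B: max(13, 4, 19) = 19
F-A-D-B: max(13, 9, 28) = 28
The minimum achievable maximum is 19.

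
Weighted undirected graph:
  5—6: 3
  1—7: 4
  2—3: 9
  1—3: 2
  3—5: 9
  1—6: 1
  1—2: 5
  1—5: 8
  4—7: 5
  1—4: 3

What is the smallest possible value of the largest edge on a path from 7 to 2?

5

Comparing a few candidate routes:
7 - 1 - 5 - 3 - 2: max(4, 8, 9, 9) = 9
7 - 1 - 2: max(4, 5) = 5
7 - 1 - 6 - 5 - 3 - 2: max(4, 1, 3, 9, 9) = 9
7 - 4 - 1 - 2: max(5, 3, 5) = 5
Smallest bottleneck: 5.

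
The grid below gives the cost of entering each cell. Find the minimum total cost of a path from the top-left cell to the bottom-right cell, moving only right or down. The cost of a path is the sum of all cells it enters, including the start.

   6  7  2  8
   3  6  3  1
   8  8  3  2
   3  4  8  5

26

Take [0,0]→[0,1]→[0,2]→[1,2]→[1,3]→[2,3]→[3,3] for a total of 6 + 7 + 2 + 3 + 1 + 2 + 5 = 26.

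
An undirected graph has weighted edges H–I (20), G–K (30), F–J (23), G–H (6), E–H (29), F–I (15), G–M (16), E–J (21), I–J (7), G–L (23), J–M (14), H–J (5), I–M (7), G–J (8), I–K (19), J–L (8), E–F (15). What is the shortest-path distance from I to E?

Some routes from I to E:
I→F→E: 15 + 15 = 30
I→J→E: 7 + 21 = 28
I→M→J→E: 7 + 14 + 21 = 42
I→J→F→E: 7 + 23 + 15 = 45
I→J→H→E: 7 + 5 + 29 = 41
The minimum is 28.

28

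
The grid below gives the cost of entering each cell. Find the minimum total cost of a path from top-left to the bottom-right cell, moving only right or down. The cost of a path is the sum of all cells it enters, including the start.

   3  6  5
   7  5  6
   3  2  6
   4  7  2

23

Take r0c0 r1c0 r2c0 r2c1 r2c2 r3c2 for a total of 3 + 7 + 3 + 2 + 6 + 2 = 23.
For comparison, the top-then-right route costs 28.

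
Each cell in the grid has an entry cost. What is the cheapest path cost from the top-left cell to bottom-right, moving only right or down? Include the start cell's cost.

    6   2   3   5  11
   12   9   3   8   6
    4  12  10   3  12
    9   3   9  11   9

45

Take [0,0] → [0,1] → [0,2] → [1,2] → [1,3] → [2,3] → [3,3] → [3,4] for a total of 6 + 2 + 3 + 3 + 8 + 3 + 11 + 9 = 45.
(Top row then right column would cost 54.)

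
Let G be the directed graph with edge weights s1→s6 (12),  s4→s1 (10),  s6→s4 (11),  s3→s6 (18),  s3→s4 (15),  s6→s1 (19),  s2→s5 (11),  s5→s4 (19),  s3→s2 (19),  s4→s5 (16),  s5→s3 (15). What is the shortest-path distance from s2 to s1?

40

Candidate routes:
s2 -> s5 -> s3 -> s6 -> s4 -> s1: 11 + 15 + 18 + 11 + 10 = 65
s2 -> s5 -> s3 -> s6 -> s1: 11 + 15 + 18 + 19 = 63
s2 -> s5 -> s4 -> s1: 11 + 19 + 10 = 40
s2 -> s5 -> s3 -> s4 -> s1: 11 + 15 + 15 + 10 = 51
Best route has total 40.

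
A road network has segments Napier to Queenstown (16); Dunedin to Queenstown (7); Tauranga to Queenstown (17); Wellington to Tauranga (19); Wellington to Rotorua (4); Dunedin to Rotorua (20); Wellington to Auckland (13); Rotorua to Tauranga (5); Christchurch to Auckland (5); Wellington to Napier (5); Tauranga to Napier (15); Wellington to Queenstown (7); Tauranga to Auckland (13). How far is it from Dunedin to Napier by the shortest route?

Some routes from Dunedin to Napier:
Dunedin-Rotorua-Wellington-Napier: 20 + 4 + 5 = 29
Dunedin-Queenstown-Tauranga-Napier: 7 + 17 + 15 = 39
Dunedin-Queenstown-Napier: 7 + 16 = 23
Dunedin-Queenstown-Wellington-Napier: 7 + 7 + 5 = 19
Dunedin-Queenstown-Wellington-Rotorua-Tauranga-Napier: 7 + 7 + 4 + 5 + 15 = 38
Dunedin-Queenstown-Tauranga-Rotorua-Wellington-Napier: 7 + 17 + 5 + 4 + 5 = 38
Shortest: 19 mi.

19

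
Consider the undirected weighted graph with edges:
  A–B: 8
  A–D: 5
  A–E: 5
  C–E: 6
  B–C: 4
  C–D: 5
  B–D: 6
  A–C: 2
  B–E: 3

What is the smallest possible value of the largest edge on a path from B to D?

5

Some routes from B to D:
B-C-A-D: max(4, 2, 5) = 5
B-E-A-D: max(3, 5, 5) = 5
B-E-A-C-D: max(3, 5, 2, 5) = 5
B-C-D: max(4, 5) = 5
Smallest bottleneck: 5.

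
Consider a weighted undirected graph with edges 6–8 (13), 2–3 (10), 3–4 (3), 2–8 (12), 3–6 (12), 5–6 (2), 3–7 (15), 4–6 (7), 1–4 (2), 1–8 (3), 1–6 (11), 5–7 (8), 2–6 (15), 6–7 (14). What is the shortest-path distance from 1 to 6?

Comparing a few candidate routes:
1 → 4 → 3 → 6: 2 + 3 + 12 = 17
1 → 6: 11
1 → 4 → 6: 2 + 7 = 9
1 → 4 → 3 → 7 → 5 → 6: 2 + 3 + 15 + 8 + 2 = 30
1 → 8 → 6: 3 + 13 = 16
Shortest: 9.

9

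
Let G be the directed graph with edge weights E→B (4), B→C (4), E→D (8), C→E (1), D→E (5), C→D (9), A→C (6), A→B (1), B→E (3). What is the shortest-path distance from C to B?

Candidate routes:
C→E→B: 1 + 4 = 5
C→D→E→B: 9 + 5 + 4 = 18
Best route has total 5.

5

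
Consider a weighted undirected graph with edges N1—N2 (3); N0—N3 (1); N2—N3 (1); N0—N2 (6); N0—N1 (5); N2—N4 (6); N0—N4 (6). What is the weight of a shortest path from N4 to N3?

Candidate routes:
N4→N2→N3: 6 + 1 = 7
N4→N0→N2→N3: 6 + 6 + 1 = 13
N4→N0→N1→N2→N3: 6 + 5 + 3 + 1 = 15
N4→N2→N0→N3: 6 + 6 + 1 = 13
N4→N0→N3: 6 + 1 = 7
N4→N2→N1→N0→N3: 6 + 3 + 5 + 1 = 15
Shortest: 7.

7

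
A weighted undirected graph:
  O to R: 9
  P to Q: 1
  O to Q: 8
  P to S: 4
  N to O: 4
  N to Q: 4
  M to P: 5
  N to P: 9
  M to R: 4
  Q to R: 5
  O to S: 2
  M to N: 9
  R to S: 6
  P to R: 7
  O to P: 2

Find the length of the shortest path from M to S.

9

Comparing a few candidate routes:
M→R→S: 4 + 6 = 10
M→R→Q→P→S: 4 + 5 + 1 + 4 = 14
M→P→O→S: 5 + 2 + 2 = 9
M→R→Q→P→O→S: 4 + 5 + 1 + 2 + 2 = 14
M→P→S: 5 + 4 = 9
M→N→O→S: 9 + 4 + 2 = 15
Shortest: 9.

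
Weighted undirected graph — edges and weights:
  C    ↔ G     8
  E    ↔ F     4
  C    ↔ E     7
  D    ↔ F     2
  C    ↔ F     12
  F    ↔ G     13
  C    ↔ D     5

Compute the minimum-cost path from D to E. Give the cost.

Some routes from D to E:
D → F → E: 2 + 4 = 6
D → C → F → E: 5 + 12 + 4 = 21
D → C → E: 5 + 7 = 12
The minimum is 6.

6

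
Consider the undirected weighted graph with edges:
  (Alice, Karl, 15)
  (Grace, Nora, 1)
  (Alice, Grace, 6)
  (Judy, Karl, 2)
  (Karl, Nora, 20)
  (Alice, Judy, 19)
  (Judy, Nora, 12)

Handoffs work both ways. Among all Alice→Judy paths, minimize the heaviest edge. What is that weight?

12

Paths from Alice to Judy:
Alice -> Karl -> Judy: max(15, 2) = 15
Alice -> Grace -> Nora -> Judy: max(6, 1, 12) = 12
Alice -> Grace -> Nora -> Karl -> Judy: max(6, 1, 20, 2) = 20
Alice -> Karl -> Nora -> Judy: max(15, 20, 12) = 20
Alice -> Judy: max(19) = 19
Smallest bottleneck: 12.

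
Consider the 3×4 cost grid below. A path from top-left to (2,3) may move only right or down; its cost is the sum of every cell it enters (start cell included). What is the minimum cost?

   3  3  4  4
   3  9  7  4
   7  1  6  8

26

Best path: r0c0 -> r0c1 -> r0c2 -> r0c3 -> r1c3 -> r2c3
Cost: 3 + 3 + 4 + 4 + 4 + 8 = 26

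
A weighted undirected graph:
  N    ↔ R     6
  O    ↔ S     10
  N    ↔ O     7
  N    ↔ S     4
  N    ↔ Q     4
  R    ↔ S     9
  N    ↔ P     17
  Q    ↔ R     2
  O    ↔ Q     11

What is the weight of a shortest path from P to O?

Checking several routes:
P→N→S→O: 17 + 4 + 10 = 31
P→N→O: 17 + 7 = 24
P→N→Q→O: 17 + 4 + 11 = 32
Best route has total 24.

24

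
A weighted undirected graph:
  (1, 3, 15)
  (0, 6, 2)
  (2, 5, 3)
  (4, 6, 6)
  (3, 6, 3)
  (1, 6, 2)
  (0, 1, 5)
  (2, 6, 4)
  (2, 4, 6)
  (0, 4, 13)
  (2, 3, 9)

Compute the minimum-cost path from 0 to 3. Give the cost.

5

Comparing a few candidate routes:
0→6→2→3: 2 + 4 + 9 = 15
0→6→3: 2 + 3 = 5
0→1→6→3: 5 + 2 + 3 = 10
0→6→1→3: 2 + 2 + 15 = 19
The minimum is 5.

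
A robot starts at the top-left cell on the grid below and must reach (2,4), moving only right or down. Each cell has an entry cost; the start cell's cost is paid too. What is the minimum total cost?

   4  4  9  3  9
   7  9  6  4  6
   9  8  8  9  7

One optimal route is [0,0] [0,1] [0,2] [0,3] [1,3] [1,4] [2,4].
Its cost is 4 + 4 + 9 + 3 + 4 + 6 + 7 = 37.
For comparison, the top-then-right route costs 42.

37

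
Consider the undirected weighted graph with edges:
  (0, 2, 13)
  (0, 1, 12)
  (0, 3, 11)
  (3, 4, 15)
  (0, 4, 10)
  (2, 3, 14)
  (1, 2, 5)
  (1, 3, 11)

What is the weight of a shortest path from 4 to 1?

22

A few of the 4→1 routes:
4 → 3 → 1: 15 + 11 = 26
4 → 0 → 1: 10 + 12 = 22
4 → 0 → 2 → 1: 10 + 13 + 5 = 28
Best route has total 22.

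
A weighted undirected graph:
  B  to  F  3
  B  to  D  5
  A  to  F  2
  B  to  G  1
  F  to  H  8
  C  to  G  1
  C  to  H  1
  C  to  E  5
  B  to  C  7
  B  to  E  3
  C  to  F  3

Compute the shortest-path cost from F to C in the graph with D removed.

Paths from F to C avoiding D:
F -> B -> E -> C: 3 + 3 + 5 = 11
F -> H -> C: 8 + 1 = 9
F -> B -> C: 3 + 7 = 10
F -> B -> G -> C: 3 + 1 + 1 = 5
F -> C: 3
Best route has total 3.

3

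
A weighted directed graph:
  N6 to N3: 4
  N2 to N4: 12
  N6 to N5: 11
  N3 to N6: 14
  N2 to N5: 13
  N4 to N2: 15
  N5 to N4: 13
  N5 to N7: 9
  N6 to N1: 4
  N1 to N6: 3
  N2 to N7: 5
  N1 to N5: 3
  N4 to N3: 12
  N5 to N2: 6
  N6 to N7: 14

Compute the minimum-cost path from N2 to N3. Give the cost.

24

Routes from N2 to N3:
N2→N4→N3: 12 + 12 = 24
N2→N5→N4→N3: 13 + 13 + 12 = 38
Shortest: 24.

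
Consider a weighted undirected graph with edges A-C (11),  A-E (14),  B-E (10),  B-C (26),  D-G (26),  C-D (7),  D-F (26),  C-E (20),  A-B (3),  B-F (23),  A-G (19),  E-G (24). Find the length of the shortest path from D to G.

A few of the D→G routes:
D → C → E → G: 7 + 20 + 24 = 51
D → G: 26
D → C → A → G: 7 + 11 + 19 = 37
The minimum is 26.

26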